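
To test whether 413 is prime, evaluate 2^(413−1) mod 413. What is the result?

2^1 ≡ 2 (mod 413)
2^2 ≡ 2^2 = 4 ≡ 4 (mod 413)
2^4 ≡ 4^2 = 16 ≡ 16 (mod 413)
2^8 ≡ 16^2 = 256 ≡ 256 (mod 413)
2^16 ≡ 256^2 = 65536 ≡ 282 (mod 413)
2^32 ≡ 282^2 = 79524 ≡ 228 (mod 413)
2^64 ≡ 228^2 = 51984 ≡ 359 (mod 413)
2^128 ≡ 359^2 = 128881 ≡ 25 (mod 413)
2^256 ≡ 25^2 = 625 ≡ 212 (mod 413)
412 = 256 + 128 + 16 + 8 + 4 in binary powers of 2.
So 2^412 ≡ 212 · 25 · 282 · 256 · 16 ≡ 359 (mod 413).
Since 359 ≠ 1, base 2 is a Fermat witness: 413 is composite.

359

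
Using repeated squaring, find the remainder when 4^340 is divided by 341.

1

4^1 ≡ 4 (mod 341)
4^2 ≡ 4^2 = 16 ≡ 16 (mod 341)
4^4 ≡ 16^2 = 256 ≡ 256 (mod 341)
4^8 ≡ 256^2 = 65536 ≡ 64 (mod 341)
4^16 ≡ 64^2 = 4096 ≡ 4 (mod 341)
4^32 ≡ 4^2 = 16 ≡ 16 (mod 341)
4^64 ≡ 16^2 = 256 ≡ 256 (mod 341)
4^128 ≡ 256^2 = 65536 ≡ 64 (mod 341)
4^256 ≡ 64^2 = 4096 ≡ 4 (mod 341)
340 = 256 + 64 + 16 + 4 in binary powers of 2.
So 4^340 ≡ 4 · 256 · 4 · 256 ≡ 1 (mod 341).
Since the result is 1, base 4 gives no evidence that 341 is composite.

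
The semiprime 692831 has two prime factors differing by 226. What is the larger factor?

Since p = q + 226, we have 692831 = q(q + 226), so q² + 226q − 692831 = 0.
Discriminant: 226² + 4·692831 = 51076 + 2771324 = 2822400; √2822400 = 1680.
q = (−226 + 1680)/2 = 727, and p = q + 226 = 953.
Check: 727 · 953 = 692831.

953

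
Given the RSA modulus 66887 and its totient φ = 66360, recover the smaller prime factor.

φ(n) = (p−1)(q−1) = n − (p+q) + 1, so p + q = 66887 − 66360 + 1 = 528.
p and q are the roots of t² − 528t + 66887 = 0.
Discriminant: 528² − 4·66887 = 278784 − 267548 = 11236; √11236 = 106.
q = (528 − 106)/2 = 211, p = (528 + 106)/2 = 317.
Check: 211 · 317 = 66887.

211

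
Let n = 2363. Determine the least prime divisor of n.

2363 is odd.
Digit sum 14, not divisible by 3.
Ends in 3: not divisible by 5.
7: 2363 = 7·337 + 4
11: 2363 = 11·214 + 9
13: 2363 = 13·181 + 10
17: 2363 = 17·139

17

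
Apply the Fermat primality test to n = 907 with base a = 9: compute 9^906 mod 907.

1

9^1 ≡ 9 (mod 907)
9^2 ≡ 9^2 = 81 ≡ 81 (mod 907)
9^4 ≡ 81^2 = 6561 ≡ 212 (mod 907)
9^8 ≡ 212^2 = 44944 ≡ 501 (mod 907)
9^16 ≡ 501^2 = 251001 ≡ 669 (mod 907)
9^32 ≡ 669^2 = 447561 ≡ 410 (mod 907)
9^64 ≡ 410^2 = 168100 ≡ 305 (mod 907)
9^128 ≡ 305^2 = 93025 ≡ 511 (mod 907)
9^256 ≡ 511^2 = 261121 ≡ 812 (mod 907)
9^512 ≡ 812^2 = 659344 ≡ 862 (mod 907)
906 = 512 + 256 + 128 + 8 + 2 in binary powers of 2.
So 9^906 ≡ 862 · 812 · 511 · 501 · 81 ≡ 1 (mod 907).
Since the result is 1, base 9 gives no evidence that 907 is composite.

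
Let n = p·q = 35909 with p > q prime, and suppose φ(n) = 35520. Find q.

149

φ(n) = (p−1)(q−1) = n − (p+q) + 1, so p + q = 35909 − 35520 + 1 = 390.
p and q are the roots of t² − 390t + 35909 = 0.
Discriminant: 390² − 4·35909 = 152100 − 143636 = 8464; √8464 = 92.
q = (390 − 92)/2 = 149, p = (390 + 92)/2 = 241.
Check: 149 · 241 = 35909.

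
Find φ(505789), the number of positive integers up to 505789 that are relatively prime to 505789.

480816

Factor: 505789 = 29 · 107 · 163.
φ(505789) = (29−1) · (107−1) · (163−1) = 28 · 106 · 162 = 480816.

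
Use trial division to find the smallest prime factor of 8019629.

43

8019629 is odd.
Digit sum 35, not divisible by 3.
Ends in 9: not divisible by 5.
7: 8019629 = 7·1145661 + 2
11: 8019629 = 11·729057 + 2
13: 8019629 = 13·616894 + 7
17: 8019629 = 17·471742 + 15
19: 8019629 = 19·422085 + 14
23: 8019629 = 23·348679 + 12
29: 8019629 = 29·276538 + 27
31: 8019629 = 31·258697 + 22
37: 8019629 = 37·216746 + 27
41: 8019629 = 41·195600 + 29
43: 8019629 = 43·186503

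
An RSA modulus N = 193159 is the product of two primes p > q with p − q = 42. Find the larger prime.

461

Since p = q + 42, we have 193159 = q(q + 42), so q² + 42q − 193159 = 0.
Discriminant: 42² + 4·193159 = 1764 + 772636 = 774400; √774400 = 880.
q = (−42 + 880)/2 = 419, and p = q + 42 = 461.
Check: 419 · 461 = 193159.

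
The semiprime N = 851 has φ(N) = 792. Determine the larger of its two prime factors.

37

φ(n) = (p−1)(q−1) = n − (p+q) + 1, so p + q = 851 − 792 + 1 = 60.
p and q are the roots of t² − 60t + 851 = 0.
Discriminant: 60² − 4·851 = 3600 − 3404 = 196; √196 = 14.
q = (60 − 14)/2 = 23, p = (60 + 14)/2 = 37.
Check: 23 · 37 = 851.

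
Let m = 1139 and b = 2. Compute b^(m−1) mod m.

412

2^1 ≡ 2 (mod 1139)
2^2 ≡ 2^2 = 4 ≡ 4 (mod 1139)
2^4 ≡ 4^2 = 16 ≡ 16 (mod 1139)
2^8 ≡ 16^2 = 256 ≡ 256 (mod 1139)
2^16 ≡ 256^2 = 65536 ≡ 613 (mod 1139)
2^32 ≡ 613^2 = 375769 ≡ 1038 (mod 1139)
2^64 ≡ 1038^2 = 1077444 ≡ 1089 (mod 1139)
2^128 ≡ 1089^2 = 1185921 ≡ 222 (mod 1139)
2^256 ≡ 222^2 = 49284 ≡ 307 (mod 1139)
2^512 ≡ 307^2 = 94249 ≡ 851 (mod 1139)
2^1024 ≡ 851^2 = 724201 ≡ 936 (mod 1139)
1138 = 1024 + 64 + 32 + 16 + 2 in binary powers of 2.
So 2^1138 ≡ 936 · 1089 · 1038 · 613 · 4 ≡ 412 (mod 1139).
Since 412 ≠ 1, base 2 is a Fermat witness: 1139 is composite.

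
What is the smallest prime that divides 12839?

37

12839 is odd.
Digit sum 23, not divisible by 3.
Ends in 9: not divisible by 5.
7: 12839 = 7·1834 + 1
11: 12839 = 11·1167 + 2
13: 12839 = 13·987 + 8
17: 12839 = 17·755 + 4
19: 12839 = 19·675 + 14
23: 12839 = 23·558 + 5
29: 12839 = 29·442 + 21
31: 12839 = 31·414 + 5
37: 12839 = 37·347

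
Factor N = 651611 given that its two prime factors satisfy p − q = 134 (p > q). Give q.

743

Since p = q + 134, we have 651611 = q(q + 134), so q² + 134q − 651611 = 0.
Discriminant: 134² + 4·651611 = 17956 + 2606444 = 2624400; √2624400 = 1620.
q = (−134 + 1620)/2 = 743, and p = q + 134 = 877.
Check: 743 · 877 = 651611.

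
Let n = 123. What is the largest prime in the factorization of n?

41

123 = 3 · 41
41 is prime.
So 123 = 3 · 41; the largest prime factor is 41.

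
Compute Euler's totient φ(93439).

87360

Factor: 93439 = 41 · 43 · 53.
φ(93439) = (41−1) · (43−1) · (53−1) = 40 · 42 · 52 = 87360.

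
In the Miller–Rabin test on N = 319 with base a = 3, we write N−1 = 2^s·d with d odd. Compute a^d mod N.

319 − 1 = 318 = 2^1 · 159, so d = 159.
3^1 ≡ 3 (mod 319)
3^2 ≡ 3^2 = 9 ≡ 9 (mod 319)
3^4 ≡ 9^2 = 81 ≡ 81 (mod 319)
3^8 ≡ 81^2 = 6561 ≡ 181 (mod 319)
3^16 ≡ 181^2 = 32761 ≡ 223 (mod 319)
3^32 ≡ 223^2 = 49729 ≡ 284 (mod 319)
3^64 ≡ 284^2 = 80656 ≡ 268 (mod 319)
3^128 ≡ 268^2 = 71824 ≡ 49 (mod 319)
159 = 128 + 16 + 8 + 4 + 2 + 1 in binary powers of 2.
So 3^159 ≡ 49 · 223 · 181 · 81 · 9 · 3 ≡ 279 (mod 319).
Squaring chain: 279; never reaches −1, so base 3 is a Miller–Rabin witness that 319 is composite.

279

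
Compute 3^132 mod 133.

64

3^1 ≡ 3 (mod 133)
3^2 ≡ 3^2 = 9 ≡ 9 (mod 133)
3^4 ≡ 9^2 = 81 ≡ 81 (mod 133)
3^8 ≡ 81^2 = 6561 ≡ 44 (mod 133)
3^16 ≡ 44^2 = 1936 ≡ 74 (mod 133)
3^32 ≡ 74^2 = 5476 ≡ 23 (mod 133)
3^64 ≡ 23^2 = 529 ≡ 130 (mod 133)
3^128 ≡ 130^2 = 16900 ≡ 9 (mod 133)
132 = 128 + 4 in binary powers of 2.
So 3^132 ≡ 9 · 81 ≡ 64 (mod 133).
Since 64 ≠ 1, base 3 is a Fermat witness: 133 is composite.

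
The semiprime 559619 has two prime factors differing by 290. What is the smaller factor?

617

Since p = q + 290, we have 559619 = q(q + 290), so q² + 290q − 559619 = 0.
Discriminant: 290² + 4·559619 = 84100 + 2238476 = 2322576; √2322576 = 1524.
q = (−290 + 1524)/2 = 617, and p = q + 290 = 907.
Check: 617 · 907 = 559619.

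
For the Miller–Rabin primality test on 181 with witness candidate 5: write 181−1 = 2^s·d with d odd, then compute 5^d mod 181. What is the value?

1

181 − 1 = 180 = 2^2 · 45, so d = 45.
5^1 ≡ 5 (mod 181)
5^2 ≡ 5^2 = 25 ≡ 25 (mod 181)
5^4 ≡ 25^2 = 625 ≡ 82 (mod 181)
5^8 ≡ 82^2 = 6724 ≡ 27 (mod 181)
5^16 ≡ 27^2 = 729 ≡ 5 (mod 181)
5^32 ≡ 5^2 = 25 ≡ 25 (mod 181)
45 = 32 + 8 + 4 + 1 in binary powers of 2.
So 5^45 ≡ 25 · 27 · 82 · 5 ≡ 1 (mod 181).
Since 5^d ≡ 1 (mod 181), base 5 does not prove 181 composite.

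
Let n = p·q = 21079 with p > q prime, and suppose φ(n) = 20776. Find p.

φ(n) = (p−1)(q−1) = n − (p+q) + 1, so p + q = 21079 − 20776 + 1 = 304.
p and q are the roots of t² − 304t + 21079 = 0.
Discriminant: 304² − 4·21079 = 92416 − 84316 = 8100; √8100 = 90.
q = (304 − 90)/2 = 107, p = (304 + 90)/2 = 197.
Check: 107 · 197 = 21079.

197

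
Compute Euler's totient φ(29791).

Factor: 29791 = 31^3.
φ(29791) = 31^2·(31−1) = 28830.

28830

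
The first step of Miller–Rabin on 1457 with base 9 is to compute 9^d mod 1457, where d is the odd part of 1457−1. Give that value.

350

1457 − 1 = 1456 = 2^4 · 91, so d = 91.
9^1 ≡ 9 (mod 1457)
9^2 ≡ 9^2 = 81 ≡ 81 (mod 1457)
9^4 ≡ 81^2 = 6561 ≡ 733 (mod 1457)
9^8 ≡ 733^2 = 537289 ≡ 1113 (mod 1457)
9^16 ≡ 1113^2 = 1238769 ≡ 319 (mod 1457)
9^32 ≡ 319^2 = 101761 ≡ 1228 (mod 1457)
9^64 ≡ 1228^2 = 1507984 ≡ 1446 (mod 1457)
91 = 64 + 16 + 8 + 2 + 1 in binary powers of 2.
So 9^91 ≡ 1446 · 319 · 1113 · 81 · 9 ≡ 350 (mod 1457).
Squaring chain: 350 → 112 → 888 → 307; never reaches −1, so base 9 is a Miller–Rabin witness that 1457 is composite.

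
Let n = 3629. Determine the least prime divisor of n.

3629 is odd.
Digit sum 20, not divisible by 3.
Ends in 9: not divisible by 5.
7: 3629 = 7·518 + 3
11: 3629 = 11·329 + 10
13: 3629 = 13·279 + 2
17: 3629 = 17·213 + 8
19: 3629 = 19·191

19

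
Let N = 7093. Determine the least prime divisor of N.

41

7093 is odd.
Digit sum 19, not divisible by 3.
Ends in 3: not divisible by 5.
7: 7093 = 7·1013 + 2
11: 7093 = 11·644 + 9
13: 7093 = 13·545 + 8
17: 7093 = 17·417 + 4
19: 7093 = 19·373 + 6
23: 7093 = 23·308 + 9
29: 7093 = 29·244 + 17
31: 7093 = 31·228 + 25
37: 7093 = 37·191 + 26
41: 7093 = 41·173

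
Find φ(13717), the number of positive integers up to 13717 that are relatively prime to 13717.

11760

Factor: 13717 = 11 · 29 · 43.
φ(13717) = (11−1) · (29−1) · (43−1) = 10 · 28 · 42 = 11760.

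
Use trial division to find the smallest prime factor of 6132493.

6132493 is odd.
Digit sum 28, not divisible by 3.
Ends in 3: not divisible by 5.
7: 6132493 = 7·876070 + 3
11: 6132493 = 11·557499 + 4
13: 6132493 = 13·471730 + 3
17: 6132493 = 17·360734 + 15
19: 6132493 = 19·322762 + 15
23: 6132493 = 23·266630 + 3
29: 6132493 = 29·211465 + 8
31: 6132493 = 31·197822 + 11
37: 6132493 = 37·165743 + 2
41: 6132493 = 41·149573

41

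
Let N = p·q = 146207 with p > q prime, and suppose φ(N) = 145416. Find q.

φ(n) = (p−1)(q−1) = n − (p+q) + 1, so p + q = 146207 − 145416 + 1 = 792.
p and q are the roots of t² − 792t + 146207 = 0.
Discriminant: 792² − 4·146207 = 627264 − 584828 = 42436; √42436 = 206.
q = (792 − 206)/2 = 293, p = (792 + 206)/2 = 499.
Check: 293 · 499 = 146207.

293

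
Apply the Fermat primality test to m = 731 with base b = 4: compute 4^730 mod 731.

16

4^1 ≡ 4 (mod 731)
4^2 ≡ 4^2 = 16 ≡ 16 (mod 731)
4^4 ≡ 16^2 = 256 ≡ 256 (mod 731)
4^8 ≡ 256^2 = 65536 ≡ 477 (mod 731)
4^16 ≡ 477^2 = 227529 ≡ 188 (mod 731)
4^32 ≡ 188^2 = 35344 ≡ 256 (mod 731)
4^64 ≡ 256^2 = 65536 ≡ 477 (mod 731)
4^128 ≡ 477^2 = 227529 ≡ 188 (mod 731)
4^256 ≡ 188^2 = 35344 ≡ 256 (mod 731)
4^512 ≡ 256^2 = 65536 ≡ 477 (mod 731)
730 = 512 + 128 + 64 + 16 + 8 + 2 in binary powers of 2.
So 4^730 ≡ 477 · 188 · 477 · 188 · 477 · 16 ≡ 16 (mod 731).
Since 16 ≠ 1, base 4 is a Fermat witness: 731 is composite.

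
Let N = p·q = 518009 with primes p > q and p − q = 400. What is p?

Since p = q + 400, we have 518009 = q(q + 400), so q² + 400q − 518009 = 0.
Discriminant: 400² + 4·518009 = 160000 + 2072036 = 2232036; √2232036 = 1494.
q = (−400 + 1494)/2 = 547, and p = q + 400 = 947.
Check: 547 · 947 = 518009.

947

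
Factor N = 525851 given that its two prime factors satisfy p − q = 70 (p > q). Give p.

Since p = q + 70, we have 525851 = q(q + 70), so q² + 70q − 525851 = 0.
Discriminant: 70² + 4·525851 = 4900 + 2103404 = 2108304; √2108304 = 1452.
q = (−70 + 1452)/2 = 691, and p = q + 70 = 761.
Check: 691 · 761 = 525851.

761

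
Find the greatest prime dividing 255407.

255407 = 53 · 4819
4819 = 61 · 79
79 is prime.
So 255407 = 53 · 61 · 79; the largest prime factor is 79.

79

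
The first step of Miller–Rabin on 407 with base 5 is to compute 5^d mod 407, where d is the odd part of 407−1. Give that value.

407 − 1 = 406 = 2^1 · 203, so d = 203.
5^1 ≡ 5 (mod 407)
5^2 ≡ 5^2 = 25 ≡ 25 (mod 407)
5^4 ≡ 25^2 = 625 ≡ 218 (mod 407)
5^8 ≡ 218^2 = 47524 ≡ 312 (mod 407)
5^16 ≡ 312^2 = 97344 ≡ 71 (mod 407)
5^32 ≡ 71^2 = 5041 ≡ 157 (mod 407)
5^64 ≡ 157^2 = 24649 ≡ 229 (mod 407)
5^128 ≡ 229^2 = 52441 ≡ 345 (mod 407)
203 = 128 + 64 + 8 + 2 + 1 in binary powers of 2.
So 5^203 ≡ 345 · 229 · 312 · 25 · 5 ≡ 279 (mod 407).
Squaring chain: 279; never reaches −1, so base 5 is a Miller–Rabin witness that 407 is composite.

279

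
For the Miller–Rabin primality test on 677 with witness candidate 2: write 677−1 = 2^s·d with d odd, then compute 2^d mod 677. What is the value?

26

677 − 1 = 676 = 2^2 · 169, so d = 169.
2^1 ≡ 2 (mod 677)
2^2 ≡ 2^2 = 4 ≡ 4 (mod 677)
2^4 ≡ 4^2 = 16 ≡ 16 (mod 677)
2^8 ≡ 16^2 = 256 ≡ 256 (mod 677)
2^16 ≡ 256^2 = 65536 ≡ 544 (mod 677)
2^32 ≡ 544^2 = 295936 ≡ 87 (mod 677)
2^64 ≡ 87^2 = 7569 ≡ 122 (mod 677)
2^128 ≡ 122^2 = 14884 ≡ 667 (mod 677)
169 = 128 + 32 + 8 + 1 in binary powers of 2.
So 2^169 ≡ 667 · 87 · 256 · 2 ≡ 26 (mod 677).
Squaring chain: 26 → 676; reaches −1, so base 2 does not prove 677 composite.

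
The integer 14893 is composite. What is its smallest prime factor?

14893 is odd.
Digit sum 25, not divisible by 3.
Ends in 3: not divisible by 5.
7: 14893 = 7·2127 + 4
11: 14893 = 11·1353 + 10
13: 14893 = 13·1145 + 8
17: 14893 = 17·876 + 1
19: 14893 = 19·783 + 16
23: 14893 = 23·647 + 12
29: 14893 = 29·513 + 16
31: 14893 = 31·480 + 13
37: 14893 = 37·402 + 19
41: 14893 = 41·363 + 10
43: 14893 = 43·346 + 15
47: 14893 = 47·316 + 41
53: 14893 = 53·281

53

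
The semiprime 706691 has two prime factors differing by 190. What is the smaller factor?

Since p = q + 190, we have 706691 = q(q + 190), so q² + 190q − 706691 = 0.
Discriminant: 190² + 4·706691 = 36100 + 2826764 = 2862864; √2862864 = 1692.
q = (−190 + 1692)/2 = 751, and p = q + 190 = 941.
Check: 751 · 941 = 706691.

751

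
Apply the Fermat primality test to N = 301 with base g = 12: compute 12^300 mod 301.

64

12^1 ≡ 12 (mod 301)
12^2 ≡ 12^2 = 144 ≡ 144 (mod 301)
12^4 ≡ 144^2 = 20736 ≡ 268 (mod 301)
12^8 ≡ 268^2 = 71824 ≡ 186 (mod 301)
12^16 ≡ 186^2 = 34596 ≡ 282 (mod 301)
12^32 ≡ 282^2 = 79524 ≡ 60 (mod 301)
12^64 ≡ 60^2 = 3600 ≡ 289 (mod 301)
12^128 ≡ 289^2 = 83521 ≡ 144 (mod 301)
12^256 ≡ 144^2 = 20736 ≡ 268 (mod 301)
300 = 256 + 32 + 8 + 4 in binary powers of 2.
So 12^300 ≡ 268 · 60 · 186 · 268 ≡ 64 (mod 301).
Since 64 ≠ 1, base 12 is a Fermat witness: 301 is composite.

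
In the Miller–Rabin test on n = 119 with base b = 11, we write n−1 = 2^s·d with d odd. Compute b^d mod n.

114

119 − 1 = 118 = 2^1 · 59, so d = 59.
11^1 ≡ 11 (mod 119)
11^2 ≡ 11^2 = 121 ≡ 2 (mod 119)
11^4 ≡ 2^2 = 4 ≡ 4 (mod 119)
11^8 ≡ 4^2 = 16 ≡ 16 (mod 119)
11^16 ≡ 16^2 = 256 ≡ 18 (mod 119)
11^32 ≡ 18^2 = 324 ≡ 86 (mod 119)
59 = 32 + 16 + 8 + 2 + 1 in binary powers of 2.
So 11^59 ≡ 86 · 18 · 16 · 2 · 11 ≡ 114 (mod 119).
Squaring chain: 114; never reaches −1, so base 11 is a Miller–Rabin witness that 119 is composite.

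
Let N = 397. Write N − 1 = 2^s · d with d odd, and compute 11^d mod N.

1

397 − 1 = 396 = 2^2 · 99, so d = 99.
11^1 ≡ 11 (mod 397)
11^2 ≡ 11^2 = 121 ≡ 121 (mod 397)
11^4 ≡ 121^2 = 14641 ≡ 349 (mod 397)
11^8 ≡ 349^2 = 121801 ≡ 319 (mod 397)
11^16 ≡ 319^2 = 101761 ≡ 129 (mod 397)
11^32 ≡ 129^2 = 16641 ≡ 364 (mod 397)
11^64 ≡ 364^2 = 132496 ≡ 295 (mod 397)
99 = 64 + 32 + 2 + 1 in binary powers of 2.
So 11^99 ≡ 295 · 364 · 121 · 11 ≡ 1 (mod 397).
Since 11^d ≡ 1 (mod 397), base 11 does not prove 397 composite.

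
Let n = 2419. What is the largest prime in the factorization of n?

59

2419 = 41 · 59
59 is prime.
So 2419 = 41 · 59; the largest prime factor is 59.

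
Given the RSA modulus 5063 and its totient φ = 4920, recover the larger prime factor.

φ(n) = (p−1)(q−1) = n − (p+q) + 1, so p + q = 5063 − 4920 + 1 = 144.
p and q are the roots of t² − 144t + 5063 = 0.
Discriminant: 144² − 4·5063 = 20736 − 20252 = 484; √484 = 22.
q = (144 − 22)/2 = 61, p = (144 + 22)/2 = 83.
Check: 61 · 83 = 5063.

83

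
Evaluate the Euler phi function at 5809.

5616

Factor: 5809 = 37 · 157.
φ(5809) = (37−1) · (157−1) = 36 · 156 = 5616.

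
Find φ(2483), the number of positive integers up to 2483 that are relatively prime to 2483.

2280

Factor: 2483 = 13 · 191.
φ(2483) = (13−1) · (191−1) = 12 · 190 = 2280.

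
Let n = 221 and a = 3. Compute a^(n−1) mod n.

3^1 ≡ 3 (mod 221)
3^2 ≡ 3^2 = 9 ≡ 9 (mod 221)
3^4 ≡ 9^2 = 81 ≡ 81 (mod 221)
3^8 ≡ 81^2 = 6561 ≡ 152 (mod 221)
3^16 ≡ 152^2 = 23104 ≡ 120 (mod 221)
3^32 ≡ 120^2 = 14400 ≡ 35 (mod 221)
3^64 ≡ 35^2 = 1225 ≡ 120 (mod 221)
3^128 ≡ 120^2 = 14400 ≡ 35 (mod 221)
220 = 128 + 64 + 16 + 8 + 4 in binary powers of 2.
So 3^220 ≡ 35 · 120 · 120 · 152 · 81 ≡ 55 (mod 221).
Since 55 ≠ 1, base 3 is a Fermat witness: 221 is composite.

55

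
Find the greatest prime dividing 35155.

35155 = 5 · 7031
7031 = 79 · 89
89 is prime.
So 35155 = 5 · 79 · 89; the largest prime factor is 89.

89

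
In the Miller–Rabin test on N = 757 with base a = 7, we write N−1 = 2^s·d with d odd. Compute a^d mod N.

1

757 − 1 = 756 = 2^2 · 189, so d = 189.
7^1 ≡ 7 (mod 757)
7^2 ≡ 7^2 = 49 ≡ 49 (mod 757)
7^4 ≡ 49^2 = 2401 ≡ 130 (mod 757)
7^8 ≡ 130^2 = 16900 ≡ 246 (mod 757)
7^16 ≡ 246^2 = 60516 ≡ 713 (mod 757)
7^32 ≡ 713^2 = 508369 ≡ 422 (mod 757)
7^64 ≡ 422^2 = 178084 ≡ 189 (mod 757)
7^128 ≡ 189^2 = 35721 ≡ 142 (mod 757)
189 = 128 + 32 + 16 + 8 + 4 + 1 in binary powers of 2.
So 7^189 ≡ 142 · 422 · 713 · 246 · 130 · 7 ≡ 1 (mod 757).
Since 7^d ≡ 1 (mod 757), base 7 does not prove 757 composite.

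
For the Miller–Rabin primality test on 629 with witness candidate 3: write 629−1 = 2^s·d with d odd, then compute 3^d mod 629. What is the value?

437

629 − 1 = 628 = 2^2 · 157, so d = 157.
3^1 ≡ 3 (mod 629)
3^2 ≡ 3^2 = 9 ≡ 9 (mod 629)
3^4 ≡ 9^2 = 81 ≡ 81 (mod 629)
3^8 ≡ 81^2 = 6561 ≡ 271 (mod 629)
3^16 ≡ 271^2 = 73441 ≡ 477 (mod 629)
3^32 ≡ 477^2 = 227529 ≡ 460 (mod 629)
3^64 ≡ 460^2 = 211600 ≡ 256 (mod 629)
3^128 ≡ 256^2 = 65536 ≡ 120 (mod 629)
157 = 128 + 16 + 8 + 4 + 1 in binary powers of 2.
So 3^157 ≡ 120 · 477 · 271 · 81 · 3 ≡ 437 (mod 629).
Squaring chain: 437 → 382; never reaches −1, so base 3 is a Miller–Rabin witness that 629 is composite.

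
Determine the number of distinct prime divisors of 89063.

89063 = 13^2 · 527
527 = 17 · 31
89063 = 13^2 · 17 · 31, which has 3 distinct prime factors.

3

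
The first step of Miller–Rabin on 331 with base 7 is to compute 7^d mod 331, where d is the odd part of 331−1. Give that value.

331 − 1 = 330 = 2^1 · 165, so d = 165.
7^1 ≡ 7 (mod 331)
7^2 ≡ 7^2 = 49 ≡ 49 (mod 331)
7^4 ≡ 49^2 = 2401 ≡ 84 (mod 331)
7^8 ≡ 84^2 = 7056 ≡ 105 (mod 331)
7^16 ≡ 105^2 = 11025 ≡ 102 (mod 331)
7^32 ≡ 102^2 = 10404 ≡ 143 (mod 331)
7^64 ≡ 143^2 = 20449 ≡ 258 (mod 331)
7^128 ≡ 258^2 = 66564 ≡ 33 (mod 331)
165 = 128 + 32 + 4 + 1 in binary powers of 2.
So 7^165 ≡ 33 · 143 · 84 · 7 ≡ 330 (mod 331).
Since 7^d ≡ 330 (mod 331), base 7 does not prove 331 composite.

330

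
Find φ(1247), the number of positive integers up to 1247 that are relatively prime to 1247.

Factor: 1247 = 29 · 43.
φ(1247) = (29−1) · (43−1) = 28 · 42 = 1176.

1176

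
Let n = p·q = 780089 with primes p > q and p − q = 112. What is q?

829

Since p = q + 112, we have 780089 = q(q + 112), so q² + 112q − 780089 = 0.
Discriminant: 112² + 4·780089 = 12544 + 3120356 = 3132900; √3132900 = 1770.
q = (−112 + 1770)/2 = 829, and p = q + 112 = 941.
Check: 829 · 941 = 780089.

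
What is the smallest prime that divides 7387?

83

7387 is odd.
Digit sum 25, not divisible by 3.
Ends in 7: not divisible by 5.
7: 7387 = 7·1055 + 2
11: 7387 = 11·671 + 6
13: 7387 = 13·568 + 3
17: 7387 = 17·434 + 9
19: 7387 = 19·388 + 15
23: 7387 = 23·321 + 4
29: 7387 = 29·254 + 21
31: 7387 = 31·238 + 9
37: 7387 = 37·199 + 24
41: 7387 = 41·180 + 7
43: 7387 = 43·171 + 34
47: 7387 = 47·157 + 8
53: 7387 = 53·139 + 20
59: 7387 = 59·125 + 12
61: 7387 = 61·121 + 6
67: 7387 = 67·110 + 17
71: 7387 = 71·104 + 3
73: 7387 = 73·101 + 14
79: 7387 = 79·93 + 40
83: 7387 = 83·89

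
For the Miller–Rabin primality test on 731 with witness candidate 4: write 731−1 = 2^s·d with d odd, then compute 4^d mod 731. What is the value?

4

731 − 1 = 730 = 2^1 · 365, so d = 365.
4^1 ≡ 4 (mod 731)
4^2 ≡ 4^2 = 16 ≡ 16 (mod 731)
4^4 ≡ 16^2 = 256 ≡ 256 (mod 731)
4^8 ≡ 256^2 = 65536 ≡ 477 (mod 731)
4^16 ≡ 477^2 = 227529 ≡ 188 (mod 731)
4^32 ≡ 188^2 = 35344 ≡ 256 (mod 731)
4^64 ≡ 256^2 = 65536 ≡ 477 (mod 731)
4^128 ≡ 477^2 = 227529 ≡ 188 (mod 731)
4^256 ≡ 188^2 = 35344 ≡ 256 (mod 731)
365 = 256 + 64 + 32 + 8 + 4 + 1 in binary powers of 2.
So 4^365 ≡ 256 · 477 · 256 · 477 · 256 · 4 ≡ 4 (mod 731).
Squaring chain: 4; never reaches −1, so base 4 is a Miller–Rabin witness that 731 is composite.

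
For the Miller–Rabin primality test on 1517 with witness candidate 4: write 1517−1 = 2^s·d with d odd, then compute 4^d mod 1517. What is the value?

892

1517 − 1 = 1516 = 2^2 · 379, so d = 379.
4^1 ≡ 4 (mod 1517)
4^2 ≡ 4^2 = 16 ≡ 16 (mod 1517)
4^4 ≡ 16^2 = 256 ≡ 256 (mod 1517)
4^8 ≡ 256^2 = 65536 ≡ 305 (mod 1517)
4^16 ≡ 305^2 = 93025 ≡ 488 (mod 1517)
4^32 ≡ 488^2 = 238144 ≡ 1492 (mod 1517)
4^64 ≡ 1492^2 = 2226064 ≡ 625 (mod 1517)
4^128 ≡ 625^2 = 390625 ≡ 756 (mod 1517)
4^256 ≡ 756^2 = 571536 ≡ 1144 (mod 1517)
379 = 256 + 64 + 32 + 16 + 8 + 2 + 1 in binary powers of 2.
So 4^379 ≡ 1144 · 625 · 1492 · 488 · 305 · 16 · 4 ≡ 892 (mod 1517).
Squaring chain: 892 → 756; never reaches −1, so base 4 is a Miller–Rabin witness that 1517 is composite.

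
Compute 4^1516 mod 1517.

1144

4^1 ≡ 4 (mod 1517)
4^2 ≡ 4^2 = 16 ≡ 16 (mod 1517)
4^4 ≡ 16^2 = 256 ≡ 256 (mod 1517)
4^8 ≡ 256^2 = 65536 ≡ 305 (mod 1517)
4^16 ≡ 305^2 = 93025 ≡ 488 (mod 1517)
4^32 ≡ 488^2 = 238144 ≡ 1492 (mod 1517)
4^64 ≡ 1492^2 = 2226064 ≡ 625 (mod 1517)
4^128 ≡ 625^2 = 390625 ≡ 756 (mod 1517)
4^256 ≡ 756^2 = 571536 ≡ 1144 (mod 1517)
4^512 ≡ 1144^2 = 1308736 ≡ 1082 (mod 1517)
4^1024 ≡ 1082^2 = 1170724 ≡ 1117 (mod 1517)
1516 = 1024 + 256 + 128 + 64 + 32 + 8 + 4 in binary powers of 2.
So 4^1516 ≡ 1117 · 1144 · 756 · 625 · 1492 · 305 · 256 ≡ 1144 (mod 1517).
Since 1144 ≠ 1, base 4 is a Fermat witness: 1517 is composite.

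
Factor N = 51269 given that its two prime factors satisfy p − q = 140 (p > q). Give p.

307

Since p = q + 140, we have 51269 = q(q + 140), so q² + 140q − 51269 = 0.
Discriminant: 140² + 4·51269 = 19600 + 205076 = 224676; √224676 = 474.
q = (−140 + 474)/2 = 167, and p = q + 140 = 307.
Check: 167 · 307 = 51269.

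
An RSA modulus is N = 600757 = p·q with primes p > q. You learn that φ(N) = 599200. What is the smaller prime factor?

φ(n) = (p−1)(q−1) = n − (p+q) + 1, so p + q = 600757 − 599200 + 1 = 1558.
p and q are the roots of t² − 1558t + 600757 = 0.
Discriminant: 1558² − 4·600757 = 2427364 − 2403028 = 24336; √24336 = 156.
q = (1558 − 156)/2 = 701, p = (1558 + 156)/2 = 857.
Check: 701 · 857 = 600757.

701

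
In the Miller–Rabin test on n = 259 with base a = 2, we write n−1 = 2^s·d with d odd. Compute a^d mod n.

259 − 1 = 258 = 2^1 · 129, so d = 129.
2^1 ≡ 2 (mod 259)
2^2 ≡ 2^2 = 4 ≡ 4 (mod 259)
2^4 ≡ 4^2 = 16 ≡ 16 (mod 259)
2^8 ≡ 16^2 = 256 ≡ 256 (mod 259)
2^16 ≡ 256^2 = 65536 ≡ 9 (mod 259)
2^32 ≡ 9^2 = 81 ≡ 81 (mod 259)
2^64 ≡ 81^2 = 6561 ≡ 86 (mod 259)
2^128 ≡ 86^2 = 7396 ≡ 144 (mod 259)
129 = 128 + 1 in binary powers of 2.
So 2^129 ≡ 144 · 2 ≡ 29 (mod 259).
Squaring chain: 29; never reaches −1, so base 2 is a Miller–Rabin witness that 259 is composite.

29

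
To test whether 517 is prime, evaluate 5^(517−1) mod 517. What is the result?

5^1 ≡ 5 (mod 517)
5^2 ≡ 5^2 = 25 ≡ 25 (mod 517)
5^4 ≡ 25^2 = 625 ≡ 108 (mod 517)
5^8 ≡ 108^2 = 11664 ≡ 290 (mod 517)
5^16 ≡ 290^2 = 84100 ≡ 346 (mod 517)
5^32 ≡ 346^2 = 119716 ≡ 289 (mod 517)
5^64 ≡ 289^2 = 83521 ≡ 284 (mod 517)
5^128 ≡ 284^2 = 80656 ≡ 4 (mod 517)
5^256 ≡ 4^2 = 16 ≡ 16 (mod 517)
5^512 ≡ 16^2 = 256 ≡ 256 (mod 517)
516 = 512 + 4 in binary powers of 2.
So 5^516 ≡ 256 · 108 ≡ 247 (mod 517).
Since 247 ≠ 1, base 5 is a Fermat witness: 517 is composite.

247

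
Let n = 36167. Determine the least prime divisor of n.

36167 is odd.
Digit sum 23, not divisible by 3.
Ends in 7: not divisible by 5.
7: 36167 = 7·5166 + 5
11: 36167 = 11·3287 + 10
13: 36167 = 13·2782 + 1
17: 36167 = 17·2127 + 8
19: 36167 = 19·1903 + 10
23: 36167 = 23·1572 + 11
29: 36167 = 29·1247 + 4
31: 36167 = 31·1166 + 21
37: 36167 = 37·977 + 18
41: 36167 = 41·882 + 5
43: 36167 = 43·841 + 4
47: 36167 = 47·769 + 24
53: 36167 = 53·682 + 21
59: 36167 = 59·613

59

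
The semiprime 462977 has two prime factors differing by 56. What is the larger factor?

709

Since p = q + 56, we have 462977 = q(q + 56), so q² + 56q − 462977 = 0.
Discriminant: 56² + 4·462977 = 3136 + 1851908 = 1855044; √1855044 = 1362.
q = (−56 + 1362)/2 = 653, and p = q + 56 = 709.
Check: 653 · 709 = 462977.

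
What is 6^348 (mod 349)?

6^1 ≡ 6 (mod 349)
6^2 ≡ 6^2 = 36 ≡ 36 (mod 349)
6^4 ≡ 36^2 = 1296 ≡ 249 (mod 349)
6^8 ≡ 249^2 = 62001 ≡ 228 (mod 349)
6^16 ≡ 228^2 = 51984 ≡ 332 (mod 349)
6^32 ≡ 332^2 = 110224 ≡ 289 (mod 349)
6^64 ≡ 289^2 = 83521 ≡ 110 (mod 349)
6^128 ≡ 110^2 = 12100 ≡ 234 (mod 349)
6^256 ≡ 234^2 = 54756 ≡ 312 (mod 349)
348 = 256 + 64 + 16 + 8 + 4 in binary powers of 2.
So 6^348 ≡ 312 · 110 · 332 · 228 · 249 ≡ 1 (mod 349).
Since the result is 1, base 6 gives no evidence that 349 is composite.

1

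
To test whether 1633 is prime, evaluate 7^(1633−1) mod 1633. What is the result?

1458

7^1 ≡ 7 (mod 1633)
7^2 ≡ 7^2 = 49 ≡ 49 (mod 1633)
7^4 ≡ 49^2 = 2401 ≡ 768 (mod 1633)
7^8 ≡ 768^2 = 589824 ≡ 311 (mod 1633)
7^16 ≡ 311^2 = 96721 ≡ 374 (mod 1633)
7^32 ≡ 374^2 = 139876 ≡ 1071 (mod 1633)
7^64 ≡ 1071^2 = 1147041 ≡ 675 (mod 1633)
7^128 ≡ 675^2 = 455625 ≡ 18 (mod 1633)
7^256 ≡ 18^2 = 324 ≡ 324 (mod 1633)
7^512 ≡ 324^2 = 104976 ≡ 464 (mod 1633)
7^1024 ≡ 464^2 = 215296 ≡ 1373 (mod 1633)
1632 = 1024 + 512 + 64 + 32 in binary powers of 2.
So 7^1632 ≡ 1373 · 464 · 675 · 1071 ≡ 1458 (mod 1633).
Since 1458 ≠ 1, base 7 is a Fermat witness: 1633 is composite.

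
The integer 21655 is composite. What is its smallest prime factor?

5

21655 is odd.
Digit sum 19, not divisible by 3.
Ends in 5: divisible by 5.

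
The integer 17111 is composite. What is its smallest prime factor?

71

17111 is odd.
Digit sum 11, not divisible by 3.
Ends in 1: not divisible by 5.
7: 17111 = 7·2444 + 3
11: 17111 = 11·1555 + 6
13: 17111 = 13·1316 + 3
17: 17111 = 17·1006 + 9
19: 17111 = 19·900 + 11
23: 17111 = 23·743 + 22
29: 17111 = 29·590 + 1
31: 17111 = 31·551 + 30
37: 17111 = 37·462 + 17
41: 17111 = 41·417 + 14
43: 17111 = 43·397 + 40
47: 17111 = 47·364 + 3
53: 17111 = 53·322 + 45
59: 17111 = 59·290 + 1
61: 17111 = 61·280 + 31
67: 17111 = 67·255 + 26
71: 17111 = 71·241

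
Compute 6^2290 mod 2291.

400

6^1 ≡ 6 (mod 2291)
6^2 ≡ 6^2 = 36 ≡ 36 (mod 2291)
6^4 ≡ 36^2 = 1296 ≡ 1296 (mod 2291)
6^8 ≡ 1296^2 = 1679616 ≡ 313 (mod 2291)
6^16 ≡ 313^2 = 97969 ≡ 1747 (mod 2291)
6^32 ≡ 1747^2 = 3052009 ≡ 397 (mod 2291)
6^64 ≡ 397^2 = 157609 ≡ 1821 (mod 2291)
6^128 ≡ 1821^2 = 3316041 ≡ 964 (mod 2291)
6^256 ≡ 964^2 = 929296 ≡ 1441 (mod 2291)
6^512 ≡ 1441^2 = 2076481 ≡ 835 (mod 2291)
6^1024 ≡ 835^2 = 697225 ≡ 761 (mod 2291)
6^2048 ≡ 761^2 = 579121 ≡ 1789 (mod 2291)
2290 = 2048 + 128 + 64 + 32 + 16 + 2 in binary powers of 2.
So 6^2290 ≡ 1789 · 964 · 1821 · 397 · 1747 · 36 ≡ 400 (mod 2291).
Since 400 ≠ 1, base 6 is a Fermat witness: 2291 is composite.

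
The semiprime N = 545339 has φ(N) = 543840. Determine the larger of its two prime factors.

φ(n) = (p−1)(q−1) = n − (p+q) + 1, so p + q = 545339 − 543840 + 1 = 1500.
p and q are the roots of t² − 1500t + 545339 = 0.
Discriminant: 1500² − 4·545339 = 2250000 − 2181356 = 68644; √68644 = 262.
q = (1500 − 262)/2 = 619, p = (1500 + 262)/2 = 881.
Check: 619 · 881 = 545339.

881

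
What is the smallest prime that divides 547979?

547979 is odd.
Digit sum 41, not divisible by 3.
Ends in 9: not divisible by 5.
7: 547979 = 7·78282 + 5
11: 547979 = 11·49816 + 3
13: 547979 = 13·42152 + 3
17: 547979 = 17·32234 + 1
19: 547979 = 19·28841

19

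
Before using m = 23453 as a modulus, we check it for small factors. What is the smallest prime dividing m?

23453 is odd.
Digit sum 17, not divisible by 3.
Ends in 3: not divisible by 5.
7: 23453 = 7·3350 + 3
11: 23453 = 11·2132 + 1
13: 23453 = 13·1804 + 1
17: 23453 = 17·1379 + 10
19: 23453 = 19·1234 + 7
23: 23453 = 23·1019 + 16
29: 23453 = 29·808 + 21
31: 23453 = 31·756 + 17
37: 23453 = 37·633 + 32
41: 23453 = 41·572 + 1
43: 23453 = 43·545 + 18
47: 23453 = 47·499

47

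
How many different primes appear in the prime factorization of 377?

377 = 13 · 29
377 = 13 · 29, which has 2 distinct prime factors.

2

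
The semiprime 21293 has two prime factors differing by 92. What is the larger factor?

Since p = q + 92, we have 21293 = q(q + 92), so q² + 92q − 21293 = 0.
Discriminant: 92² + 4·21293 = 8464 + 85172 = 93636; √93636 = 306.
q = (−92 + 306)/2 = 107, and p = q + 92 = 199.
Check: 107 · 199 = 21293.

199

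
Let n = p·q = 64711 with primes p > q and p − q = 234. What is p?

Since p = q + 234, we have 64711 = q(q + 234), so q² + 234q − 64711 = 0.
Discriminant: 234² + 4·64711 = 54756 + 258844 = 313600; √313600 = 560.
q = (−234 + 560)/2 = 163, and p = q + 234 = 397.
Check: 163 · 397 = 64711.

397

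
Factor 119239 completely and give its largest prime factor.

119239 = 43 · 2773
2773 = 47 · 59
59 is prime.
So 119239 = 43 · 47 · 59; the largest prime factor is 59.

59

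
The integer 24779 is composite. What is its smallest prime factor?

71

24779 is odd.
Digit sum 29, not divisible by 3.
Ends in 9: not divisible by 5.
7: 24779 = 7·3539 + 6
11: 24779 = 11·2252 + 7
13: 24779 = 13·1906 + 1
17: 24779 = 17·1457 + 10
19: 24779 = 19·1304 + 3
23: 24779 = 23·1077 + 8
29: 24779 = 29·854 + 13
31: 24779 = 31·799 + 10
37: 24779 = 37·669 + 26
41: 24779 = 41·604 + 15
43: 24779 = 43·576 + 11
47: 24779 = 47·527 + 10
53: 24779 = 53·467 + 28
59: 24779 = 59·419 + 58
61: 24779 = 61·406 + 13
67: 24779 = 67·369 + 56
71: 24779 = 71·349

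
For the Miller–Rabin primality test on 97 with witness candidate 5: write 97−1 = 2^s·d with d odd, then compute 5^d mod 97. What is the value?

28

97 − 1 = 96 = 2^5 · 3, so d = 3.
5^1 ≡ 5 (mod 97)
5^2 ≡ 5^2 = 25 ≡ 25 (mod 97)
3 = 2 + 1 in binary powers of 2.
So 5^3 ≡ 25 · 5 ≡ 28 (mod 97).
Squaring chain: 28 → 8 → 64 → 22 → 96; reaches −1, so base 5 does not prove 97 composite.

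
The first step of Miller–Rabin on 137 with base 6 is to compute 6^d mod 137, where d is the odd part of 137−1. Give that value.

96

137 − 1 = 136 = 2^3 · 17, so d = 17.
6^1 ≡ 6 (mod 137)
6^2 ≡ 6^2 = 36 ≡ 36 (mod 137)
6^4 ≡ 36^2 = 1296 ≡ 63 (mod 137)
6^8 ≡ 63^2 = 3969 ≡ 133 (mod 137)
6^16 ≡ 133^2 = 17689 ≡ 16 (mod 137)
17 = 16 + 1 in binary powers of 2.
So 6^17 ≡ 16 · 6 ≡ 96 (mod 137).
Squaring chain: 96 → 37 → 136; reaches −1, so base 6 does not prove 137 composite.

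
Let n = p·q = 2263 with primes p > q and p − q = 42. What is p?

73

Since p = q + 42, we have 2263 = q(q + 42), so q² + 42q − 2263 = 0.
Discriminant: 42² + 4·2263 = 1764 + 9052 = 10816; √10816 = 104.
q = (−42 + 104)/2 = 31, and p = q + 42 = 73.
Check: 31 · 73 = 2263.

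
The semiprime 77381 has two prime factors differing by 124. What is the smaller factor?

223

Since p = q + 124, we have 77381 = q(q + 124), so q² + 124q − 77381 = 0.
Discriminant: 124² + 4·77381 = 15376 + 309524 = 324900; √324900 = 570.
q = (−124 + 570)/2 = 223, and p = q + 124 = 347.
Check: 223 · 347 = 77381.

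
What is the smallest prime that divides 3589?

37

3589 is odd.
Digit sum 25, not divisible by 3.
Ends in 9: not divisible by 5.
7: 3589 = 7·512 + 5
11: 3589 = 11·326 + 3
13: 3589 = 13·276 + 1
17: 3589 = 17·211 + 2
19: 3589 = 19·188 + 17
23: 3589 = 23·156 + 1
29: 3589 = 29·123 + 22
31: 3589 = 31·115 + 24
37: 3589 = 37·97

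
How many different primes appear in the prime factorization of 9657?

9657 = 3^2 · 1073
1073 = 29 · 37
9657 = 3^2 · 29 · 37, which has 3 distinct prime factors.

3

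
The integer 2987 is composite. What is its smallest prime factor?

29

2987 is odd.
Digit sum 26, not divisible by 3.
Ends in 7: not divisible by 5.
7: 2987 = 7·426 + 5
11: 2987 = 11·271 + 6
13: 2987 = 13·229 + 10
17: 2987 = 17·175 + 12
19: 2987 = 19·157 + 4
23: 2987 = 23·129 + 20
29: 2987 = 29·103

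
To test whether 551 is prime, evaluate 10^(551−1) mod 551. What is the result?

10^1 ≡ 10 (mod 551)
10^2 ≡ 10^2 = 100 ≡ 100 (mod 551)
10^4 ≡ 100^2 = 10000 ≡ 82 (mod 551)
10^8 ≡ 82^2 = 6724 ≡ 112 (mod 551)
10^16 ≡ 112^2 = 12544 ≡ 422 (mod 551)
10^32 ≡ 422^2 = 178084 ≡ 111 (mod 551)
10^64 ≡ 111^2 = 12321 ≡ 199 (mod 551)
10^128 ≡ 199^2 = 39601 ≡ 480 (mod 551)
10^256 ≡ 480^2 = 230400 ≡ 82 (mod 551)
10^512 ≡ 82^2 = 6724 ≡ 112 (mod 551)
550 = 512 + 32 + 4 + 2 in binary powers of 2.
So 10^550 ≡ 112 · 111 · 82 · 100 ≡ 237 (mod 551).
Since 237 ≠ 1, base 10 is a Fermat witness: 551 is composite.

237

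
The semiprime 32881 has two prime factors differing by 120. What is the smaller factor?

131

Since p = q + 120, we have 32881 = q(q + 120), so q² + 120q − 32881 = 0.
Discriminant: 120² + 4·32881 = 14400 + 131524 = 145924; √145924 = 382.
q = (−120 + 382)/2 = 131, and p = q + 120 = 251.
Check: 131 · 251 = 32881.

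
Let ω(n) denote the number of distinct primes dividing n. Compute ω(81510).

6

81510 = 2 · 40755
40755 = 3 · 13585
13585 = 5 · 2717
2717 = 11 · 247
247 = 13 · 19
81510 = 2 · 3 · 5 · 11 · 13 · 19, which has 6 distinct prime factors.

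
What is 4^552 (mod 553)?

4^1 ≡ 4 (mod 553)
4^2 ≡ 4^2 = 16 ≡ 16 (mod 553)
4^4 ≡ 16^2 = 256 ≡ 256 (mod 553)
4^8 ≡ 256^2 = 65536 ≡ 282 (mod 553)
4^16 ≡ 282^2 = 79524 ≡ 445 (mod 553)
4^32 ≡ 445^2 = 198025 ≡ 51 (mod 553)
4^64 ≡ 51^2 = 2601 ≡ 389 (mod 553)
4^128 ≡ 389^2 = 151321 ≡ 352 (mod 553)
4^256 ≡ 352^2 = 123904 ≡ 32 (mod 553)
4^512 ≡ 32^2 = 1024 ≡ 471 (mod 553)
552 = 512 + 32 + 8 in binary powers of 2.
So 4^552 ≡ 471 · 51 · 282 ≡ 225 (mod 553).
Since 225 ≠ 1, base 4 is a Fermat witness: 553 is composite.

225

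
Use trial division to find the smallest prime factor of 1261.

13

1261 is odd.
Digit sum 10, not divisible by 3.
Ends in 1: not divisible by 5.
7: 1261 = 7·180 + 1
11: 1261 = 11·114 + 7
13: 1261 = 13·97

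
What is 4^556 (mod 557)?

4^1 ≡ 4 (mod 557)
4^2 ≡ 4^2 = 16 ≡ 16 (mod 557)
4^4 ≡ 16^2 = 256 ≡ 256 (mod 557)
4^8 ≡ 256^2 = 65536 ≡ 367 (mod 557)
4^16 ≡ 367^2 = 134689 ≡ 452 (mod 557)
4^32 ≡ 452^2 = 204304 ≡ 442 (mod 557)
4^64 ≡ 442^2 = 195364 ≡ 414 (mod 557)
4^128 ≡ 414^2 = 171396 ≡ 397 (mod 557)
4^256 ≡ 397^2 = 157609 ≡ 535 (mod 557)
4^512 ≡ 535^2 = 286225 ≡ 484 (mod 557)
556 = 512 + 32 + 8 + 4 in binary powers of 2.
So 4^556 ≡ 484 · 442 · 367 · 256 ≡ 1 (mod 557).
Since the result is 1, base 4 gives no evidence that 557 is composite.

1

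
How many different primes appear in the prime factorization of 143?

2

143 = 11 · 13
143 = 11 · 13, which has 2 distinct prime factors.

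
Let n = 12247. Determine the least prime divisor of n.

37

12247 is odd.
Digit sum 16, not divisible by 3.
Ends in 7: not divisible by 5.
7: 12247 = 7·1749 + 4
11: 12247 = 11·1113 + 4
13: 12247 = 13·942 + 1
17: 12247 = 17·720 + 7
19: 12247 = 19·644 + 11
23: 12247 = 23·532 + 11
29: 12247 = 29·422 + 9
31: 12247 = 31·395 + 2
37: 12247 = 37·331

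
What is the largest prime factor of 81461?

81461 = 29 · 2809
2809 = 53 · 53
53 = 53 · 1
So 81461 = 29 · 53^2; the largest prime factor is 53.

53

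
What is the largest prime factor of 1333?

1333 = 31 · 43
43 is prime.
So 1333 = 31 · 43; the largest prime factor is 43.

43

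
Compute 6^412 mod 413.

400

6^1 ≡ 6 (mod 413)
6^2 ≡ 6^2 = 36 ≡ 36 (mod 413)
6^4 ≡ 36^2 = 1296 ≡ 57 (mod 413)
6^8 ≡ 57^2 = 3249 ≡ 358 (mod 413)
6^16 ≡ 358^2 = 128164 ≡ 134 (mod 413)
6^32 ≡ 134^2 = 17956 ≡ 197 (mod 413)
6^64 ≡ 197^2 = 38809 ≡ 400 (mod 413)
6^128 ≡ 400^2 = 160000 ≡ 169 (mod 413)
6^256 ≡ 169^2 = 28561 ≡ 64 (mod 413)
412 = 256 + 128 + 16 + 8 + 4 in binary powers of 2.
So 6^412 ≡ 64 · 169 · 134 · 358 · 57 ≡ 400 (mod 413).
Since 400 ≠ 1, base 6 is a Fermat witness: 413 is composite.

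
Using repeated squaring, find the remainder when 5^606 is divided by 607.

1

5^1 ≡ 5 (mod 607)
5^2 ≡ 5^2 = 25 ≡ 25 (mod 607)
5^4 ≡ 25^2 = 625 ≡ 18 (mod 607)
5^8 ≡ 18^2 = 324 ≡ 324 (mod 607)
5^16 ≡ 324^2 = 104976 ≡ 572 (mod 607)
5^32 ≡ 572^2 = 327184 ≡ 11 (mod 607)
5^64 ≡ 11^2 = 121 ≡ 121 (mod 607)
5^128 ≡ 121^2 = 14641 ≡ 73 (mod 607)
5^256 ≡ 73^2 = 5329 ≡ 473 (mod 607)
5^512 ≡ 473^2 = 223729 ≡ 353 (mod 607)
606 = 512 + 64 + 16 + 8 + 4 + 2 in binary powers of 2.
So 5^606 ≡ 353 · 121 · 572 · 324 · 18 · 25 ≡ 1 (mod 607).
Since the result is 1, base 5 gives no evidence that 607 is composite.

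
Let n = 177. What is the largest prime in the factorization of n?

177 = 3 · 59
59 is prime.
So 177 = 3 · 59; the largest prime factor is 59.

59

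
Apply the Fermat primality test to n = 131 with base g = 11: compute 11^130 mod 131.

11^1 ≡ 11 (mod 131)
11^2 ≡ 11^2 = 121 ≡ 121 (mod 131)
11^4 ≡ 121^2 = 14641 ≡ 100 (mod 131)
11^8 ≡ 100^2 = 10000 ≡ 44 (mod 131)
11^16 ≡ 44^2 = 1936 ≡ 102 (mod 131)
11^32 ≡ 102^2 = 10404 ≡ 55 (mod 131)
11^64 ≡ 55^2 = 3025 ≡ 12 (mod 131)
11^128 ≡ 12^2 = 144 ≡ 13 (mod 131)
130 = 128 + 2 in binary powers of 2.
So 11^130 ≡ 13 · 121 ≡ 1 (mod 131).
Since the result is 1, base 11 gives no evidence that 131 is composite.

1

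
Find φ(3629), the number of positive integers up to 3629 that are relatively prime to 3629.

3420

Factor: 3629 = 19 · 191.
φ(3629) = (19−1) · (191−1) = 18 · 190 = 3420.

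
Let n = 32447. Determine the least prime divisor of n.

32447 is odd.
Digit sum 20, not divisible by 3.
Ends in 7: not divisible by 5.
7: 32447 = 7·4635 + 2
11: 32447 = 11·2949 + 8
13: 32447 = 13·2495 + 12
17: 32447 = 17·1908 + 11
19: 32447 = 19·1707 + 14
23: 32447 = 23·1410 + 17
29: 32447 = 29·1118 + 25
31: 32447 = 31·1046 + 21
37: 32447 = 37·876 + 35
41: 32447 = 41·791 + 16
43: 32447 = 43·754 + 25
47: 32447 = 47·690 + 17
53: 32447 = 53·612 + 11
59: 32447 = 59·549 + 56
61: 32447 = 61·531 + 56
67: 32447 = 67·484 + 19
71: 32447 = 71·457

71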